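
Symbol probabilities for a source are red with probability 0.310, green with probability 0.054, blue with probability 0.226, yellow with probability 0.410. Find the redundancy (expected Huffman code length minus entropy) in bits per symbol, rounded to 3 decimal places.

0.107 bits

Entropy H = −Σ p log₂ p ≈ 1.7635 bits.
Huffman merges: 27/500+113/500→7/25; 7/25+31/100→59/100; 41/100+59/100→1. L = 187/100 ≈ 1.8700.
L − H = 1.8700 − 1.7635 = 0.107 bits.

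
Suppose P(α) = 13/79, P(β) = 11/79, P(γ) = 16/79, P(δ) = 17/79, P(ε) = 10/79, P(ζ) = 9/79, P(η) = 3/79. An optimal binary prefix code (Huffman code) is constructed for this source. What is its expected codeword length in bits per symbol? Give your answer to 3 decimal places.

Repeatedly combine the two least-probable nodes; the expected code length is the sum of the merged weights.
merge 3/79 + 9/79 → 12/79
merge 10/79 + 11/79 → 21/79
merge 12/79 + 13/79 → 25/79
merge 16/79 + 17/79 → 33/79
merge 21/79 + 25/79 → 46/79
merge 33/79 + 46/79 → 1
L = 12/79 + 21/79 + 25/79 + 33/79 + 46/79 + 1 = 216/79 ≈ 2.734 bits/symbol.

2.734 bits/symbol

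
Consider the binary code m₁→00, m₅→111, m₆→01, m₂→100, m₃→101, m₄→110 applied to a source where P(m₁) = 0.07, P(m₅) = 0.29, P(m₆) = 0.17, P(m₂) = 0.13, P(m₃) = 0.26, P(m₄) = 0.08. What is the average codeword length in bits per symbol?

L̄ = Σ pᵢ·ℓᵢ = 0.07·2 + 0.29·3 + 0.17·2 + 0.13·3 + 0.26·3 + 0.08·3 = 2.76 bits/symbol.

2.76 bits/symbol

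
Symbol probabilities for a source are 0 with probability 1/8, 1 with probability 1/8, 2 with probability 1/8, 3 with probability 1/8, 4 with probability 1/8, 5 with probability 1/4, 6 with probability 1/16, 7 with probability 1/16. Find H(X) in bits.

2.875 bits

Each probability is a power of 1/2, so log₂(1/p) is an integer.
H = Σ p·log₂(1/p) = 1/8·3 + 1/8·3 + 1/8·3 + 1/8·3 + 1/8·3 + 1/4·2 + 1/16·4 + 1/16·4 = 2.875 bits.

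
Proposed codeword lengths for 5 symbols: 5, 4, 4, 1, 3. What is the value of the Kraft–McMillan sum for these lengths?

0.78125

With common denominator 2^5 = 32: Σ 2^(−ℓᵢ) = 1/32 + 2/32 + 2/32 + 16/32 + 4/32 = 25/32 = 0.78125.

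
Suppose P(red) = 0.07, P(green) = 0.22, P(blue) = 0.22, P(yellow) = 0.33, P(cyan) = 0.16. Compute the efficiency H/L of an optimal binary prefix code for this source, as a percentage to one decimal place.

Entropy H = −Σ p log₂ p ≈ 2.1805 bits.
Huffman merges: 7/100+4/25→23/100; 11/50+11/50→11/25; 23/100+33/100→14/25; 11/25+14/25→1. L = 223/100 ≈ 2.2300.
Efficiency = H/L = 2.1805/2.2300 = 97.8%.

97.8%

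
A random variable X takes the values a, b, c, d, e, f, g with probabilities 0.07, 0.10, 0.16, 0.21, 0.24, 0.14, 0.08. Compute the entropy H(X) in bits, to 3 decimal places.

2.679 bits

H = −Σ pᵢ log₂ pᵢ.
−0.07·log₂(0.07) = 0.2686
−0.10·log₂(0.10) = 0.3322
−0.16·log₂(0.16) = 0.4230
−0.21·log₂(0.21) = 0.4728
−0.24·log₂(0.24) = 0.4941
−0.14·log₂(0.14) = 0.3971
−0.08·log₂(0.08) = 0.2915
Sum ≈ 2.6793 → 2.679 bits.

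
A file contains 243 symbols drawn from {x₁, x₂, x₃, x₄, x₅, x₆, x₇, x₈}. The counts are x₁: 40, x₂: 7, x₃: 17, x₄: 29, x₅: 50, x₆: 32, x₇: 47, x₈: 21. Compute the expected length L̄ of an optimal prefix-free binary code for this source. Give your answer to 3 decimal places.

Probabilities are the counts divided by 243.
Repeatedly combine the two least-probable nodes; the expected code length is the sum of the merged weights.
merge 7/243 + 17/243 → 8/81
merge 7/81 + 8/81 → 5/27
merge 29/243 + 32/243 → 61/243
merge 40/243 + 5/27 → 85/243
merge 47/243 + 50/243 → 97/243
merge 61/243 + 85/243 → 146/243
merge 97/243 + 146/243 → 1
L = 8/81 + 5/27 + 61/243 + 85/243 + 97/243 + 146/243 + 1 = 701/243 ≈ 2.885 bits/symbol.

2.885 bits/symbol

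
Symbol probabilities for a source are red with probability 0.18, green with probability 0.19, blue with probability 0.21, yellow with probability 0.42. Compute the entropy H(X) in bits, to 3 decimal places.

1.899 bits

H = −Σ pᵢ log₂ pᵢ.
−0.18·log₂(0.18) = 0.4453
−0.19·log₂(0.19) = 0.4552
−0.21·log₂(0.21) = 0.4728
−0.42·log₂(0.42) = 0.5256
Sum ≈ 1.8990 → 1.899 bits.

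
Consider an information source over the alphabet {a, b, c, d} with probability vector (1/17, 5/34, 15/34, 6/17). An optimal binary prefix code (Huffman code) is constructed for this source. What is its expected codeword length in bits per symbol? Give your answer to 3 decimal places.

Repeatedly combine the two least-probable nodes; the expected code length is the sum of the merged weights.
merge 1/17 + 5/34 → 7/34
merge 7/34 + 6/17 → 19/34
merge 15/34 + 19/34 → 1
L = 7/34 + 19/34 + 1 = 30/17 ≈ 1.765 bits/symbol.

1.765 bits/symbol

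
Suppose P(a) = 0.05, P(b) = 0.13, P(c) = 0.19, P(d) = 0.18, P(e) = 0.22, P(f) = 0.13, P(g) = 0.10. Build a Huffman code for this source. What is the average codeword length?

Repeatedly combine the two least-probable nodes; the expected code length is the sum of the merged weights.
merge 1/20 + 1/10 → 3/20
merge 13/100 + 13/100 → 13/50
merge 3/20 + 9/50 → 33/100
merge 19/100 + 11/50 → 41/100
merge 13/50 + 33/100 → 59/100
merge 41/100 + 59/100 → 1
L = 3/20 + 13/50 + 33/100 + 41/100 + 59/100 + 1 = 137/50 = 2.74 bits/symbol.

2.74 bits/symbol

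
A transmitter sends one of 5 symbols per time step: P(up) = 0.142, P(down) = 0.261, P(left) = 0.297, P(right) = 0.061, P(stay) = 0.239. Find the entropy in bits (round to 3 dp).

H = −Σ pᵢ log₂ pᵢ.
−0.142·log₂(0.142) = 0.3999
−0.261·log₂(0.261) = 0.5058
−0.297·log₂(0.297) = 0.5202
−0.061·log₂(0.061) = 0.2461
−0.239·log₂(0.239) = 0.4935
Sum ≈ 2.1655 → 2.166 bits.

2.166 bits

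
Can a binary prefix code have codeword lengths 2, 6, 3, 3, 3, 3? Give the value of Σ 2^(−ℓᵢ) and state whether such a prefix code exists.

0.765625; yes

With common denominator 2^6 = 64: Σ 2^(−ℓᵢ) = 16/64 + 1/64 + 8/64 + 8/64 + 8/64 + 8/64 = 49/64 = 0.765625.
Kraft's inequality requires Σ ≤ 1; here Σ = 0.765625 ≤ 1, so such a prefix code exists.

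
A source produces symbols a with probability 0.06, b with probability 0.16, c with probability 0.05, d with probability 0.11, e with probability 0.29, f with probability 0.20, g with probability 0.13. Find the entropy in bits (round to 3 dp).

H = −Σ pᵢ log₂ pᵢ.
−0.06·log₂(0.06) = 0.2435
−0.16·log₂(0.16) = 0.4230
−0.05·log₂(0.05) = 0.2161
−0.11·log₂(0.11) = 0.3503
−0.29·log₂(0.29) = 0.5179
−0.20·log₂(0.20) = 0.4644
−0.13·log₂(0.13) = 0.3826
Sum ≈ 2.5979 → 2.598 bits.

2.598 bits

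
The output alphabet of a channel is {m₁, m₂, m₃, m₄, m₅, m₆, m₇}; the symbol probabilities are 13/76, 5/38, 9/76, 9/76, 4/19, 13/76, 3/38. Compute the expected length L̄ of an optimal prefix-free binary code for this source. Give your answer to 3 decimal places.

2.789 bits/symbol

Repeatedly combine the two least-probable nodes; the expected code length is the sum of the merged weights.
merge 3/38 + 9/76 → 15/76
merge 9/76 + 5/38 → 1/4
merge 13/76 + 13/76 → 13/38
merge 15/76 + 4/19 → 31/76
merge 1/4 + 13/38 → 45/76
merge 31/76 + 45/76 → 1
L = 15/76 + 1/4 + 13/38 + 31/76 + 45/76 + 1 = 53/19 ≈ 2.789 bits/symbol.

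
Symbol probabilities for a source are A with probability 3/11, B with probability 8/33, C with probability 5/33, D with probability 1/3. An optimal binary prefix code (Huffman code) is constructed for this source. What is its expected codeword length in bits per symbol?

Repeatedly combine the two least-probable nodes; the expected code length is the sum of the merged weights.
merge 5/33 + 8/33 → 13/33
merge 3/11 + 1/3 → 20/33
merge 13/33 + 20/33 → 1
L = 13/33 + 20/33 + 1 = 2 bits/symbol.

2 bits/symbol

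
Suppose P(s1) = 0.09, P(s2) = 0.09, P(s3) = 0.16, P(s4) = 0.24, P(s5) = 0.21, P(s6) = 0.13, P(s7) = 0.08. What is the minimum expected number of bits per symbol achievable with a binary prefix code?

Repeatedly combine the two least-probable nodes; the expected code length is the sum of the merged weights.
merge 2/25 + 9/100 → 17/100
merge 9/100 + 13/100 → 11/50
merge 4/25 + 17/100 → 33/100
merge 21/100 + 11/50 → 43/100
merge 6/25 + 33/100 → 57/100
merge 43/100 + 57/100 → 1
L = 17/100 + 11/50 + 33/100 + 43/100 + 57/100 + 1 = 68/25 = 2.72 bits/symbol.

2.72 bits/symbol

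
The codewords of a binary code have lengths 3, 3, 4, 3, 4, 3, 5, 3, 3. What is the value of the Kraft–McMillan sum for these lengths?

0.90625

With common denominator 2^5 = 32: Σ 2^(−ℓᵢ) = 4/32 + 4/32 + 2/32 + 4/32 + 2/32 + 4/32 + 1/32 + 4/32 + 4/32 = 29/32 = 0.90625.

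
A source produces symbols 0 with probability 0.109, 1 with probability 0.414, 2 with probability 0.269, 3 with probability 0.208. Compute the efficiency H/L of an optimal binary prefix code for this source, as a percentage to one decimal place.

97.5%

Entropy H = −Σ p log₂ p ≈ 1.8560 bits.
Huffman merges: 109/1000+26/125→317/1000; 269/1000+317/1000→293/500; 207/500+293/500→1. L = 1903/1000 ≈ 1.9030.
Efficiency = H/L = 1.8560/1.9030 = 97.5%.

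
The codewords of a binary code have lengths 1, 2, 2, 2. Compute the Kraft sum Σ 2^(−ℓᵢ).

1.25

With common denominator 2^2 = 4: Σ 2^(−ℓᵢ) = 2/4 + 1/4 + 1/4 + 1/4 = 5/4 = 1.25.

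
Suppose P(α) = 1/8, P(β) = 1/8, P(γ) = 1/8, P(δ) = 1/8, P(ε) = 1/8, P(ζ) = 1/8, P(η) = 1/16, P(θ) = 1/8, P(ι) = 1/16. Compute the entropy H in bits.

Each probability is a power of 1/2, so log₂(1/p) is an integer.
H = Σ p·log₂(1/p) = 1/8·3 + 1/8·3 + 1/8·3 + 1/8·3 + 1/8·3 + 1/8·3 + 1/16·4 + 1/8·3 + 1/16·4 = 3.125 bits.

3.125 bits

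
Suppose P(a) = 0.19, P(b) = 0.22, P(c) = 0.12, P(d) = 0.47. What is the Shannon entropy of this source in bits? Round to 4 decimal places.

H = −Σ pᵢ log₂ pᵢ.
−0.19·log₂(0.19) = 0.4552
−0.22·log₂(0.22) = 0.4806
−0.12·log₂(0.12) = 0.3671
−0.47·log₂(0.47) = 0.5120
Sum ≈ 1.8148 → 1.8148 bits.

1.8148 bits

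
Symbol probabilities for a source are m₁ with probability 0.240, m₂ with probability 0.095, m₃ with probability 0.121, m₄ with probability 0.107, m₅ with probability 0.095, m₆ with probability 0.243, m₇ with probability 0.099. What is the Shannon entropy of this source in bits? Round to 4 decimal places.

2.6793 bits

H = −Σ pᵢ log₂ pᵢ.
−0.240·log₂(0.240) = 0.4941
−0.095·log₂(0.095) = 0.3226
−0.121·log₂(0.121) = 0.3687
−0.107·log₂(0.107) = 0.3450
−0.095·log₂(0.095) = 0.3226
−0.243·log₂(0.243) = 0.4960
−0.099·log₂(0.099) = 0.3303
Sum ≈ 2.6793 → 2.6793 bits.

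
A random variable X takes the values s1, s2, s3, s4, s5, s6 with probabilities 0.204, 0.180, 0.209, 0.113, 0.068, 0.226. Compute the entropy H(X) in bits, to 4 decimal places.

2.4892 bits

H = −Σ pᵢ log₂ pᵢ.
−0.204·log₂(0.204) = 0.4678
−0.180·log₂(0.180) = 0.4453
−0.209·log₂(0.209) = 0.4720
−0.113·log₂(0.113) = 0.3555
−0.068·log₂(0.068) = 0.2637
−0.226·log₂(0.226) = 0.4849
Sum ≈ 2.4892 → 2.4892 bits.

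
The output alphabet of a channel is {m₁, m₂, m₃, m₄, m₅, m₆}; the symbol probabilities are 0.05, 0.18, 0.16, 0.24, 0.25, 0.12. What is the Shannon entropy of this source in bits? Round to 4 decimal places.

2.4456 bits

H = −Σ pᵢ log₂ pᵢ.
−0.05·log₂(0.05) = 0.2161
−0.18·log₂(0.18) = 0.4453
−0.16·log₂(0.16) = 0.4230
−0.24·log₂(0.24) = 0.4941
−0.25·log₂(0.25) = 0.5000
−0.12·log₂(0.12) = 0.3671
Sum ≈ 2.4456 → 2.4456 bits.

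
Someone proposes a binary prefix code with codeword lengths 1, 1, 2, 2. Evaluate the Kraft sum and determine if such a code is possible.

1.5; no

With common denominator 2^2 = 4: Σ 2^(−ℓᵢ) = 2/4 + 2/4 + 1/4 + 1/4 = 6/4 = 1.5.
Kraft's inequality requires Σ ≤ 1; here Σ = 1.5 > 1, so no such prefix code exists.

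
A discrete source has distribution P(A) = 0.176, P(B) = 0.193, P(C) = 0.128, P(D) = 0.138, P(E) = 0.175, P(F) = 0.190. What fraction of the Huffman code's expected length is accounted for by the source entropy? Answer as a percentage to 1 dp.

98.1%

Entropy H = −Σ p log₂ p ≈ 2.5684 bits.
Huffman merges: 16/125+69/500→133/500; 7/40+22/125→351/1000; 19/100+193/1000→383/1000; 133/500+351/1000→617/1000; 383/1000+617/1000→1. L = 2617/1000 ≈ 2.6170.
Efficiency = H/L = 2.5684/2.6170 = 98.1%.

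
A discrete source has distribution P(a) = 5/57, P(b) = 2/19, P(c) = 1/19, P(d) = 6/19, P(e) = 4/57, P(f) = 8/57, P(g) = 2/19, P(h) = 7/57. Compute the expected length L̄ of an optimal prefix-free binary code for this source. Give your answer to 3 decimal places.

2.807 bits/symbol

Repeatedly combine the two least-probable nodes; the expected code length is the sum of the merged weights.
merge 1/19 + 4/57 → 7/57
merge 5/57 + 2/19 → 11/57
merge 2/19 + 7/57 → 13/57
merge 7/57 + 8/57 → 5/19
merge 11/57 + 13/57 → 8/19
merge 5/19 + 6/19 → 11/19
merge 8/19 + 11/19 → 1
L = 7/57 + 11/57 + 13/57 + 5/19 + 8/19 + 11/19 + 1 = 160/57 ≈ 2.807 bits/symbol.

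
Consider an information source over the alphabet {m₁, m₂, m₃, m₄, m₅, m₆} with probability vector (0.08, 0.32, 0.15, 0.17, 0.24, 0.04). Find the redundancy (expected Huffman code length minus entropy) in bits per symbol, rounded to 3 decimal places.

0.047 bits

Entropy H = −Σ p log₂ p ≈ 2.3426 bits.
Huffman merges: 1/25+2/25→3/25; 3/25+3/20→27/100; 17/100+6/25→41/100; 27/100+8/25→59/100; 41/100+59/100→1. L = 239/100 ≈ 2.3900.
L − H = 2.3900 − 2.3426 = 0.047 bits.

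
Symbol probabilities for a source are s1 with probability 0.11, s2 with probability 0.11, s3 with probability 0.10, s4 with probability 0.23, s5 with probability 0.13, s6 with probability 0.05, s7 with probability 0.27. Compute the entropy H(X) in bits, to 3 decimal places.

H = −Σ pᵢ log₂ pᵢ.
−0.11·log₂(0.11) = 0.3503
−0.11·log₂(0.11) = 0.3503
−0.10·log₂(0.10) = 0.3322
−0.23·log₂(0.23) = 0.4877
−0.13·log₂(0.13) = 0.3826
−0.05·log₂(0.05) = 0.2161
−0.27·log₂(0.27) = 0.5100
Sum ≈ 2.6292 → 2.629 bits.

2.629 bits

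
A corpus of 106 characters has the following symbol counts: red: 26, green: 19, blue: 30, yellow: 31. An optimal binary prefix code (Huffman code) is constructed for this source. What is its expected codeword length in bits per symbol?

2 bits/symbol

Probabilities are the counts divided by 106.
Repeatedly combine the two least-probable nodes; the expected code length is the sum of the merged weights.
merge 19/106 + 13/53 → 45/106
merge 15/53 + 31/106 → 61/106
merge 45/106 + 61/106 → 1
L = 45/106 + 61/106 + 1 = 2 bits/symbol.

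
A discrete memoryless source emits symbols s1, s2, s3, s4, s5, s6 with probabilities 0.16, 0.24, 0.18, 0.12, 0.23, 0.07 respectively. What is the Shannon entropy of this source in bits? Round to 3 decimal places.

2.486 bits

H = −Σ pᵢ log₂ pᵢ.
−0.16·log₂(0.16) = 0.4230
−0.24·log₂(0.24) = 0.4941
−0.18·log₂(0.18) = 0.4453
−0.12·log₂(0.12) = 0.3671
−0.23·log₂(0.23) = 0.4877
−0.07·log₂(0.07) = 0.2686
Sum ≈ 2.4857 → 2.486 bits.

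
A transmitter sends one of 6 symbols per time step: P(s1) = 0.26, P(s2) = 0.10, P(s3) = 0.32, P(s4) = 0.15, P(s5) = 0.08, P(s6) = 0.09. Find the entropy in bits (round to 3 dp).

H = −Σ pᵢ log₂ pᵢ.
−0.26·log₂(0.26) = 0.5053
−0.10·log₂(0.10) = 0.3322
−0.32·log₂(0.32) = 0.5260
−0.15·log₂(0.15) = 0.4105
−0.08·log₂(0.08) = 0.2915
−0.09·log₂(0.09) = 0.3127
Sum ≈ 2.3782 → 2.378 bits.

2.378 bits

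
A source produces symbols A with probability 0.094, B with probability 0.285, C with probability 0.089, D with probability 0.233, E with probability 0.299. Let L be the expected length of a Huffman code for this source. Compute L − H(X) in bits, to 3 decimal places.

Entropy H = −Σ p log₂ p ≈ 2.1579 bits.
Huffman merges: 89/1000+47/500→183/1000; 183/1000+233/1000→52/125; 57/200+299/1000→73/125; 52/125+73/125→1. L = 2183/1000 ≈ 2.1830.
L − H = 2.1830 − 2.1579 = 0.025 bits.

0.025 bits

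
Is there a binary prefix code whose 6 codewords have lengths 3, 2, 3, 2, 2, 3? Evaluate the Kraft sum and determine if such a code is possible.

1.125; no

With common denominator 2^3 = 8: Σ 2^(−ℓᵢ) = 1/8 + 2/8 + 1/8 + 2/8 + 2/8 + 1/8 = 9/8 = 1.125.
Kraft's inequality requires Σ ≤ 1; here Σ = 1.125 > 1, so no such prefix code exists.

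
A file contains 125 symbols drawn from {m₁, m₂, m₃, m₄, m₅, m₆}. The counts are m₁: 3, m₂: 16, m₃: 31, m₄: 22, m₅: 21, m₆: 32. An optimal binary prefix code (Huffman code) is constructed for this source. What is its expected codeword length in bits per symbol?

2.472 bits/symbol

Probabilities are the counts divided by 125.
Repeatedly combine the two least-probable nodes; the expected code length is the sum of the merged weights.
merge 3/125 + 16/125 → 19/125
merge 19/125 + 21/125 → 8/25
merge 22/125 + 31/125 → 53/125
merge 32/125 + 8/25 → 72/125
merge 53/125 + 72/125 → 1
L = 19/125 + 8/25 + 53/125 + 72/125 + 1 = 309/125 = 2.472 bits/symbol.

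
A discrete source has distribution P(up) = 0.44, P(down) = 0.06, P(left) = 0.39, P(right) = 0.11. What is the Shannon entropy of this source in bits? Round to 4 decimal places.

1.6448 bits

H = −Σ pᵢ log₂ pᵢ.
−0.44·log₂(0.44) = 0.5211
−0.06·log₂(0.06) = 0.2435
−0.39·log₂(0.39) = 0.5298
−0.11·log₂(0.11) = 0.3503
Sum ≈ 1.6448 → 1.6448 bits.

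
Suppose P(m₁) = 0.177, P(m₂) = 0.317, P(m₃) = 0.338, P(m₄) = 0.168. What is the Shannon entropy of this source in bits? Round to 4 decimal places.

H = −Σ pᵢ log₂ pᵢ.
−0.177·log₂(0.177) = 0.4422
−0.317·log₂(0.317) = 0.5254
−0.338·log₂(0.338) = 0.5289
−0.168·log₂(0.168) = 0.4323
Sum ≈ 1.9289 → 1.9289 bits.

1.9289 bits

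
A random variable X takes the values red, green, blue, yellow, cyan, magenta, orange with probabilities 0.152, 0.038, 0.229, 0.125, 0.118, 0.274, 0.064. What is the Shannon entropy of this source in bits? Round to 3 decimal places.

H = −Σ pᵢ log₂ pᵢ.
−0.152·log₂(0.152) = 0.4131
−0.038·log₂(0.038) = 0.1793
−0.229·log₂(0.229) = 0.4870
−0.125·log₂(0.125) = 0.3750
−0.118·log₂(0.118) = 0.3638
−0.274·log₂(0.274) = 0.5118
−0.064·log₂(0.064) = 0.2538
Sum ≈ 2.5838 → 2.584 bits.

2.584 bits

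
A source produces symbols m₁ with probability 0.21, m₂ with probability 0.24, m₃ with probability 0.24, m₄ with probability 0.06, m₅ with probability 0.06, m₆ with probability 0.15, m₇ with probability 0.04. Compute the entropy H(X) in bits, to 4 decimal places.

H = −Σ pᵢ log₂ pᵢ.
−0.21·log₂(0.21) = 0.4728
−0.24·log₂(0.24) = 0.4941
−0.24·log₂(0.24) = 0.4941
−0.06·log₂(0.06) = 0.2435
−0.06·log₂(0.06) = 0.2435
−0.15·log₂(0.15) = 0.4105
−0.04·log₂(0.04) = 0.1858
Sum ≈ 2.5445 → 2.5445 bits.

2.5445 bits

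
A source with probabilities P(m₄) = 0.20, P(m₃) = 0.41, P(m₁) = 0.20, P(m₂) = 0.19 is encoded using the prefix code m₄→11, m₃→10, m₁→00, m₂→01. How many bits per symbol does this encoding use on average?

L̄ = Σ pᵢ·ℓᵢ = 0.20·2 + 0.41·2 + 0.20·2 + 0.19·2 = 2 bits/symbol.

2 bits/symbol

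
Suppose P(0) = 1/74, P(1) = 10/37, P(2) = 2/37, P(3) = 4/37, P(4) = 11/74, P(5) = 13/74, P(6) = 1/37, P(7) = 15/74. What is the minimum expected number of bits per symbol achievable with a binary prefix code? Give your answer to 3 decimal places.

Repeatedly combine the two least-probable nodes; the expected code length is the sum of the merged weights.
merge 1/74 + 1/37 → 3/74
merge 3/74 + 2/37 → 7/74
merge 7/74 + 4/37 → 15/74
merge 11/74 + 13/74 → 12/37
merge 15/74 + 15/74 → 15/37
merge 10/37 + 12/37 → 22/37
merge 15/37 + 22/37 → 1
L = 3/74 + 7/74 + 15/74 + 12/37 + 15/37 + 22/37 + 1 = 197/74 ≈ 2.662 bits/symbol.

2.662 bits/symbol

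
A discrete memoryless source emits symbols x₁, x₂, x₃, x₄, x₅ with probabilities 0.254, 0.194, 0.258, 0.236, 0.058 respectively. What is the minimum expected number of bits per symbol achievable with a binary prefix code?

2.252 bits/symbol

Repeatedly combine the two least-probable nodes; the expected code length is the sum of the merged weights.
merge 29/500 + 97/500 → 63/250
merge 59/250 + 63/250 → 61/125
merge 127/500 + 129/500 → 64/125
merge 61/125 + 64/125 → 1
L = 63/250 + 61/125 + 64/125 + 1 = 563/250 = 2.252 bits/symbol.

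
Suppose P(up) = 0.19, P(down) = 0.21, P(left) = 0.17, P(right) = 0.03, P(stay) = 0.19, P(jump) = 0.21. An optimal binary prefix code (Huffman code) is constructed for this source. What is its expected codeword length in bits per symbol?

2.58 bits/symbol

Repeatedly combine the two least-probable nodes; the expected code length is the sum of the merged weights.
merge 3/100 + 17/100 → 1/5
merge 19/100 + 19/100 → 19/50
merge 1/5 + 21/100 → 41/100
merge 21/100 + 19/50 → 59/100
merge 41/100 + 59/100 → 1
L = 1/5 + 19/50 + 41/100 + 59/100 + 1 = 129/50 = 2.58 bits/symbol.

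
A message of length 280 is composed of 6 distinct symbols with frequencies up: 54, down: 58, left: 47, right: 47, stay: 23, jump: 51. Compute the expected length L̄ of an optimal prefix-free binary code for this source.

Probabilities are the counts divided by 280.
Repeatedly combine the two least-probable nodes; the expected code length is the sum of the merged weights.
merge 23/280 + 47/280 → 1/4
merge 47/280 + 51/280 → 7/20
merge 27/140 + 29/140 → 2/5
merge 1/4 + 7/20 → 3/5
merge 2/5 + 3/5 → 1
L = 1/4 + 7/20 + 2/5 + 3/5 + 1 = 13/5 = 2.6 bits/symbol.

2.6 bits/symbol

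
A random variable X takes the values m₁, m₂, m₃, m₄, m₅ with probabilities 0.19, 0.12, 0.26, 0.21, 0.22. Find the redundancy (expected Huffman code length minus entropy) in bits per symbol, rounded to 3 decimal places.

0.029 bits

Entropy H = −Σ p log₂ p ≈ 2.2810 bits.
Huffman merges: 3/25+19/100→31/100; 21/100+11/50→43/100; 13/50+31/100→57/100; 43/100+57/100→1. L = 231/100 ≈ 2.3100.
L − H = 2.3100 − 2.2810 = 0.029 bits.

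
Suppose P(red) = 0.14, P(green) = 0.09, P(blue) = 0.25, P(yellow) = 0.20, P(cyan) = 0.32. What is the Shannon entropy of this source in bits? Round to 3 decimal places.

H = −Σ pᵢ log₂ pᵢ.
−0.14·log₂(0.14) = 0.3971
−0.09·log₂(0.09) = 0.3127
−0.25·log₂(0.25) = 0.5000
−0.20·log₂(0.20) = 0.4644
−0.32·log₂(0.32) = 0.5260
Sum ≈ 2.2002 → 2.200 bits.

2.200 bits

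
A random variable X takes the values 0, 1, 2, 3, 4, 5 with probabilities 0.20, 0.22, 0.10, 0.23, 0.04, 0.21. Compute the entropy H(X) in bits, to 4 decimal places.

H = −Σ pᵢ log₂ pᵢ.
−0.20·log₂(0.20) = 0.4644
−0.22·log₂(0.22) = 0.4806
−0.10·log₂(0.10) = 0.3322
−0.23·log₂(0.23) = 0.4877
−0.04·log₂(0.04) = 0.1858
−0.21·log₂(0.21) = 0.4728
Sum ≈ 2.4234 → 2.4234 bits.

2.4234 bits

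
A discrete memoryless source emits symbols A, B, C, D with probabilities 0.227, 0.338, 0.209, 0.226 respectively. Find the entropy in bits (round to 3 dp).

H = −Σ pᵢ log₂ pᵢ.
−0.227·log₂(0.227) = 0.4856
−0.338·log₂(0.338) = 0.5289
−0.209·log₂(0.209) = 0.4720
−0.226·log₂(0.226) = 0.4849
Sum ≈ 1.9715 → 1.971 bits.

1.971 bits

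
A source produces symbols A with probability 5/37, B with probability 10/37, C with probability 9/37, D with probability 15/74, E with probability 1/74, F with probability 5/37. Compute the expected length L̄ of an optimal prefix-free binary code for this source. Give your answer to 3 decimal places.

2.432 bits/symbol

Repeatedly combine the two least-probable nodes; the expected code length is the sum of the merged weights.
merge 1/74 + 5/37 → 11/74
merge 5/37 + 11/74 → 21/74
merge 15/74 + 9/37 → 33/74
merge 10/37 + 21/74 → 41/74
merge 33/74 + 41/74 → 1
L = 11/74 + 21/74 + 33/74 + 41/74 + 1 = 90/37 ≈ 2.432 bits/symbol.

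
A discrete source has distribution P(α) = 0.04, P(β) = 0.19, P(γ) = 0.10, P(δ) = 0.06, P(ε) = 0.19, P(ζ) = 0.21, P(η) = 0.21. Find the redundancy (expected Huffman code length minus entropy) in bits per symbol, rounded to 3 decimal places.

0.062 bits

Entropy H = −Σ p log₂ p ≈ 2.6176 bits.
Huffman merges: 1/25+3/50→1/10; 1/10+1/10→1/5; 19/100+19/100→19/50; 1/5+21/100→41/100; 21/100+19/50→59/100; 41/100+59/100→1. L = 67/25 ≈ 2.6800.
L − H = 2.6800 − 2.6176 = 0.062 bits.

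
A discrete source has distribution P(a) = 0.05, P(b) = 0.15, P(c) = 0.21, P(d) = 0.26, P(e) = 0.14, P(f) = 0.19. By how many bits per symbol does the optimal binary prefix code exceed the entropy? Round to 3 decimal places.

0.073 bits

Entropy H = −Σ p log₂ p ≈ 2.4571 bits.
Huffman merges: 1/20+7/50→19/100; 3/20+19/100→17/50; 19/100+21/100→2/5; 13/50+17/50→3/5; 2/5+3/5→1. L = 253/100 ≈ 2.5300.
L − H = 2.5300 − 2.4571 = 0.073 bits.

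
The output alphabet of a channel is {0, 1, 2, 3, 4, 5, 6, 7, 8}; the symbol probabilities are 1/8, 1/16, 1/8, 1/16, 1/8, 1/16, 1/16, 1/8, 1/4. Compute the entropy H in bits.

Each probability is a power of 1/2, so log₂(1/p) is an integer.
H = Σ p·log₂(1/p) = 1/8·3 + 1/16·4 + 1/8·3 + 1/16·4 + 1/8·3 + 1/16·4 + 1/16·4 + 1/8·3 + 1/4·2 = 3 bits.

3 bits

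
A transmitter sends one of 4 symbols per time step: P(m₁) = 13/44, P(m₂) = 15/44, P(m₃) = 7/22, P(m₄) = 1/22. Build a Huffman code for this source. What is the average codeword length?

2 bits/symbol

Repeatedly combine the two least-probable nodes; the expected code length is the sum of the merged weights.
merge 1/22 + 13/44 → 15/44
merge 7/22 + 15/44 → 29/44
merge 15/44 + 29/44 → 1
L = 15/44 + 29/44 + 1 = 2 bits/symbol.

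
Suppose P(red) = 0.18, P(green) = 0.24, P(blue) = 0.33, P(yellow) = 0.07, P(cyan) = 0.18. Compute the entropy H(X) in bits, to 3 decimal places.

2.181 bits

H = −Σ pᵢ log₂ pᵢ.
−0.18·log₂(0.18) = 0.4453
−0.24·log₂(0.24) = 0.4941
−0.33·log₂(0.33) = 0.5278
−0.07·log₂(0.07) = 0.2686
−0.18·log₂(0.18) = 0.4453
Sum ≈ 2.1811 → 2.181 bits.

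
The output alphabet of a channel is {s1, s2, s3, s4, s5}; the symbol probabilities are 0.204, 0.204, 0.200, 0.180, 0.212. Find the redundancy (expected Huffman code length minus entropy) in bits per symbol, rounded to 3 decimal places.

0.060 bits

Entropy H = −Σ p log₂ p ≈ 2.3198 bits.
Huffman merges: 9/50+1/5→19/50; 51/250+51/250→51/125; 53/250+19/50→74/125; 51/125+74/125→1. L = 119/50 ≈ 2.3800.
L − H = 2.3800 − 2.3198 = 0.060 bits.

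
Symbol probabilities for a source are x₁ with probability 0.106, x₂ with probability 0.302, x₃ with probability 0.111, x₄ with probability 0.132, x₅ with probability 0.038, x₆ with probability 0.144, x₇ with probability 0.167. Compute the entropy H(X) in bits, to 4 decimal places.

2.6156 bits

H = −Σ pᵢ log₂ pᵢ.
−0.106·log₂(0.106) = 0.3432
−0.302·log₂(0.302) = 0.5217
−0.111·log₂(0.111) = 0.3520
−0.132·log₂(0.132) = 0.3856
−0.038·log₂(0.038) = 0.1793
−0.144·log₂(0.144) = 0.4026
−0.167·log₂(0.167) = 0.4312
Sum ≈ 2.6156 → 2.6156 bits.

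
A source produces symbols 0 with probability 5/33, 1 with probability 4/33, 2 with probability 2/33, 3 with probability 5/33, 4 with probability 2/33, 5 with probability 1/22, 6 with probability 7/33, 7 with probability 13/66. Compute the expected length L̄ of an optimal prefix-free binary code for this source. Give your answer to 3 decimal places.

2.864 bits/symbol

Repeatedly combine the two least-probable nodes; the expected code length is the sum of the merged weights.
merge 1/22 + 2/33 → 7/66
merge 2/33 + 7/66 → 1/6
merge 4/33 + 5/33 → 3/11
merge 5/33 + 1/6 → 7/22
merge 13/66 + 7/33 → 9/22
merge 3/11 + 7/22 → 13/22
merge 9/22 + 13/22 → 1
L = 7/66 + 1/6 + 3/11 + 7/22 + 9/22 + 13/22 + 1 = 63/22 ≈ 2.864 bits/symbol.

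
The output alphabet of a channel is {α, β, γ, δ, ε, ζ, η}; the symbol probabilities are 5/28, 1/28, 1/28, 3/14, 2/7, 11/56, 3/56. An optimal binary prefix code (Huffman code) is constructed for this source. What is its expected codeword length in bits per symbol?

Repeatedly combine the two least-probable nodes; the expected code length is the sum of the merged weights.
merge 1/28 + 1/28 → 1/14
merge 3/56 + 1/14 → 1/8
merge 1/8 + 5/28 → 17/56
merge 11/56 + 3/14 → 23/56
merge 2/7 + 17/56 → 33/56
merge 23/56 + 33/56 → 1
L = 1/14 + 1/8 + 17/56 + 23/56 + 33/56 + 1 = 5/2 = 2.5 bits/symbol.

2.5 bits/symbol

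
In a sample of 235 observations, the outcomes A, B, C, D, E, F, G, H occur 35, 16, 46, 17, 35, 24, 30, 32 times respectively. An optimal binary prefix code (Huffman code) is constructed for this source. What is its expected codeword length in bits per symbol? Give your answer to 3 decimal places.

Probabilities are the counts divided by 235.
Repeatedly combine the two least-probable nodes; the expected code length is the sum of the merged weights.
merge 16/235 + 17/235 → 33/235
merge 24/235 + 6/47 → 54/235
merge 32/235 + 33/235 → 13/47
merge 7/47 + 7/47 → 14/47
merge 46/235 + 54/235 → 20/47
merge 13/47 + 14/47 → 27/47
merge 20/47 + 27/47 → 1
L = 33/235 + 54/235 + 13/47 + 14/47 + 20/47 + 27/47 + 1 = 692/235 ≈ 2.945 bits/symbol.

2.945 bits/symbol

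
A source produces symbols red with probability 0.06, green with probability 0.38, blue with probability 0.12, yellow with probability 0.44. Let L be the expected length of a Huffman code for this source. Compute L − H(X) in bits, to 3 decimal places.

0.078 bits

Entropy H = −Σ p log₂ p ≈ 1.6622 bits.
Huffman merges: 3/50+3/25→9/50; 9/50+19/50→14/25; 11/25+14/25→1. L = 87/50 ≈ 1.7400.
L − H = 1.7400 − 1.6622 = 0.078 bits.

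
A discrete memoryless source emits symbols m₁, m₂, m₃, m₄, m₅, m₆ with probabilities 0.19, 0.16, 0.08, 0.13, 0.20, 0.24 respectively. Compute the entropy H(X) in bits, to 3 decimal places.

H = −Σ pᵢ log₂ pᵢ.
−0.19·log₂(0.19) = 0.4552
−0.16·log₂(0.16) = 0.4230
−0.08·log₂(0.08) = 0.2915
−0.13·log₂(0.13) = 0.3826
−0.20·log₂(0.20) = 0.4644
−0.24·log₂(0.24) = 0.4941
Sum ≈ 2.5109 → 2.511 bits.

2.511 bits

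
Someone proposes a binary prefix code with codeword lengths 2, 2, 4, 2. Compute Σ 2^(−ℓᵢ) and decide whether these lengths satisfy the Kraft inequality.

0.8125; yes

With common denominator 2^4 = 16: Σ 2^(−ℓᵢ) = 4/16 + 4/16 + 1/16 + 4/16 = 13/16 = 0.8125.
Kraft's inequality requires Σ ≤ 1; here Σ = 0.8125 ≤ 1, so such a prefix code exists.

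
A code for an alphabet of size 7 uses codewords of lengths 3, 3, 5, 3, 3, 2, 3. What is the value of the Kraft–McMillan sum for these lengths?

0.90625

With common denominator 2^5 = 32: Σ 2^(−ℓᵢ) = 4/32 + 4/32 + 1/32 + 4/32 + 4/32 + 8/32 + 4/32 = 29/32 = 0.90625.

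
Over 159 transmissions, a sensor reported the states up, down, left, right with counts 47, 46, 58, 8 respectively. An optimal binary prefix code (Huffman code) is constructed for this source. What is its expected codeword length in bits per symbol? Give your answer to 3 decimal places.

Probabilities are the counts divided by 159.
Repeatedly combine the two least-probable nodes; the expected code length is the sum of the merged weights.
merge 8/159 + 46/159 → 18/53
merge 47/159 + 18/53 → 101/159
merge 58/159 + 101/159 → 1
L = 18/53 + 101/159 + 1 = 314/159 ≈ 1.975 bits/symbol.

1.975 bits/symbol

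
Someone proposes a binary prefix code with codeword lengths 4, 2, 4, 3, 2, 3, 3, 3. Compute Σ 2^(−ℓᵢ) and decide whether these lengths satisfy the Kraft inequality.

1.125; no

With common denominator 2^4 = 16: Σ 2^(−ℓᵢ) = 1/16 + 4/16 + 1/16 + 2/16 + 4/16 + 2/16 + 2/16 + 2/16 = 18/16 = 1.125.
Kraft's inequality requires Σ ≤ 1; here Σ = 1.125 > 1, so no such prefix code exists.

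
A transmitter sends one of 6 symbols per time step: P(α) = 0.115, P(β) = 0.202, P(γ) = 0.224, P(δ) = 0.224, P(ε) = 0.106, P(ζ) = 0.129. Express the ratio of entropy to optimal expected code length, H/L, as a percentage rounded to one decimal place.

Entropy H = −Σ p log₂ p ≈ 2.5163 bits.
Huffman merges: 53/500+23/200→221/1000; 129/1000+101/500→331/1000; 221/1000+28/125→89/200; 28/125+331/1000→111/200; 89/200+111/200→1. L = 319/125 ≈ 2.5520.
Efficiency = H/L = 2.5163/2.5520 = 98.6%.

98.6%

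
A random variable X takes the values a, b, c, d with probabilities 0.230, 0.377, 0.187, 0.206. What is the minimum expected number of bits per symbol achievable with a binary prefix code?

Repeatedly combine the two least-probable nodes; the expected code length is the sum of the merged weights.
merge 187/1000 + 103/500 → 393/1000
merge 23/100 + 377/1000 → 607/1000
merge 393/1000 + 607/1000 → 1
L = 393/1000 + 607/1000 + 1 = 2 bits/symbol.

2 bits/symbol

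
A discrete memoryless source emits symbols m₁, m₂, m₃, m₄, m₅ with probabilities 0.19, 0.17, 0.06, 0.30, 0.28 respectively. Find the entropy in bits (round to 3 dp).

H = −Σ pᵢ log₂ pᵢ.
−0.19·log₂(0.19) = 0.4552
−0.17·log₂(0.17) = 0.4346
−0.06·log₂(0.06) = 0.2435
−0.30·log₂(0.30) = 0.5211
−0.28·log₂(0.28) = 0.5142
Sum ≈ 2.1687 → 2.169 bits.

2.169 bits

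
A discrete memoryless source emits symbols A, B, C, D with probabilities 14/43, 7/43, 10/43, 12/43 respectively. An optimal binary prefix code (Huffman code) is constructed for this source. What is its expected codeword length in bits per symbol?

2 bits/symbol

Repeatedly combine the two least-probable nodes; the expected code length is the sum of the merged weights.
merge 7/43 + 10/43 → 17/43
merge 12/43 + 14/43 → 26/43
merge 17/43 + 26/43 → 1
L = 17/43 + 26/43 + 1 = 2 bits/symbol.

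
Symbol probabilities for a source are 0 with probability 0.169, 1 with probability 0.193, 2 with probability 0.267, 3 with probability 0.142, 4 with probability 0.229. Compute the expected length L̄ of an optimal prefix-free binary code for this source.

Repeatedly combine the two least-probable nodes; the expected code length is the sum of the merged weights.
merge 71/500 + 169/1000 → 311/1000
merge 193/1000 + 229/1000 → 211/500
merge 267/1000 + 311/1000 → 289/500
merge 211/500 + 289/500 → 1
L = 311/1000 + 211/500 + 289/500 + 1 = 2311/1000 = 2.311 bits/symbol.

2.311 bits/symbol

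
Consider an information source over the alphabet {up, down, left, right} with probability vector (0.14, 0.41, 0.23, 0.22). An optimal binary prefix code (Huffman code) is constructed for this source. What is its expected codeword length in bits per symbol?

Repeatedly combine the two least-probable nodes; the expected code length is the sum of the merged weights.
merge 7/50 + 11/50 → 9/25
merge 23/100 + 9/25 → 59/100
merge 41/100 + 59/100 → 1
L = 9/25 + 59/100 + 1 = 39/20 = 1.95 bits/symbol.

1.95 bits/symbol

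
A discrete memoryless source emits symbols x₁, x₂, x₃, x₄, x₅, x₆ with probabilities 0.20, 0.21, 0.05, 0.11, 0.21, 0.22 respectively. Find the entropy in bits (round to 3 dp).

H = −Σ pᵢ log₂ pᵢ.
−0.20·log₂(0.20) = 0.4644
−0.21·log₂(0.21) = 0.4728
−0.05·log₂(0.05) = 0.2161
−0.11·log₂(0.11) = 0.3503
−0.21·log₂(0.21) = 0.4728
−0.22·log₂(0.22) = 0.4806
Sum ≈ 2.4570 → 2.457 bits.

2.457 bits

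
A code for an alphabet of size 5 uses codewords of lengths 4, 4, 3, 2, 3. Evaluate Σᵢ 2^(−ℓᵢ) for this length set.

With common denominator 2^4 = 16: Σ 2^(−ℓᵢ) = 1/16 + 1/16 + 2/16 + 4/16 + 2/16 = 10/16 = 0.625.

0.625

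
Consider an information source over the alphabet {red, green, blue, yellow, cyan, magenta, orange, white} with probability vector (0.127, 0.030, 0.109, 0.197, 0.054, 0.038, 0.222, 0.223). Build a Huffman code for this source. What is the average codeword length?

2.745 bits/symbol

Repeatedly combine the two least-probable nodes; the expected code length is the sum of the merged weights.
merge 3/100 + 19/500 → 17/250
merge 27/500 + 17/250 → 61/500
merge 109/1000 + 61/500 → 231/1000
merge 127/1000 + 197/1000 → 81/250
merge 111/500 + 223/1000 → 89/200
merge 231/1000 + 81/250 → 111/200
merge 89/200 + 111/200 → 1
L = 17/250 + 61/500 + 231/1000 + 81/250 + 89/200 + 111/200 + 1 = 549/200 = 2.745 bits/symbol.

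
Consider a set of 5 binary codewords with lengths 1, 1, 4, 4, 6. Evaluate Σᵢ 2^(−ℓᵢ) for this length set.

1.140625

With common denominator 2^6 = 64: Σ 2^(−ℓᵢ) = 32/64 + 32/64 + 4/64 + 4/64 + 1/64 = 73/64 = 1.140625.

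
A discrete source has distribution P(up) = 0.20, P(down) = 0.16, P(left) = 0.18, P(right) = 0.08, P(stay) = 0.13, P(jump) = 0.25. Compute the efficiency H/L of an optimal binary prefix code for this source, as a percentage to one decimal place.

98.3%

Entropy H = −Σ p log₂ p ≈ 2.5069 bits.
Huffman merges: 2/25+13/100→21/100; 4/25+9/50→17/50; 1/5+21/100→41/100; 1/4+17/50→59/100; 41/100+59/100→1. L = 51/20 ≈ 2.5500.
Efficiency = H/L = 2.5069/2.5500 = 98.3%.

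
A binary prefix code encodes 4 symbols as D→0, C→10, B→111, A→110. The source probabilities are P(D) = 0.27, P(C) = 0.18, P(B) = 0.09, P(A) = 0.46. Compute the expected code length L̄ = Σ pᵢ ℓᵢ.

L̄ = Σ pᵢ·ℓᵢ = 0.27·1 + 0.18·2 + 0.09·3 + 0.46·3 = 2.28 bits/symbol.

2.28 bits/symbol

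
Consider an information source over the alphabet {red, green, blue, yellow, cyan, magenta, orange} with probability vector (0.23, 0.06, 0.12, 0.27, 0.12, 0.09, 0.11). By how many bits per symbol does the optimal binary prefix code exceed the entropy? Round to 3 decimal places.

Entropy H = −Σ p log₂ p ≈ 2.6383 bits.
Huffman merges: 3/50+9/100→3/20; 11/100+3/25→23/100; 3/25+3/20→27/100; 23/100+23/100→23/50; 27/100+27/100→27/50; 23/50+27/50→1. L = 53/20 ≈ 2.6500.
L − H = 2.6500 − 2.6383 = 0.012 bits.

0.012 bits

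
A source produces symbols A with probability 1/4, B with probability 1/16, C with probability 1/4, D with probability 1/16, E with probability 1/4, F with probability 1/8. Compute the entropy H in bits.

Each probability is a power of 1/2, so log₂(1/p) is an integer.
H = Σ p·log₂(1/p) = 1/4·2 + 1/16·4 + 1/4·2 + 1/16·4 + 1/4·2 + 1/8·3 = 2.375 bits.

2.375 bits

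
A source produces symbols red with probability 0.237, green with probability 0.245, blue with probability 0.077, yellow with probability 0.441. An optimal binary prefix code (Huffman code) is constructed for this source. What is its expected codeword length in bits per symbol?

1.873 bits/symbol

Repeatedly combine the two least-probable nodes; the expected code length is the sum of the merged weights.
merge 77/1000 + 237/1000 → 157/500
merge 49/200 + 157/500 → 559/1000
merge 441/1000 + 559/1000 → 1
L = 157/500 + 559/1000 + 1 = 1873/1000 = 1.873 bits/symbol.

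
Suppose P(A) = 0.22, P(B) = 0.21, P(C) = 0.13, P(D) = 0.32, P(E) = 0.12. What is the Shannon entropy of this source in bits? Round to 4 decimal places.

2.2291 bits

H = −Σ pᵢ log₂ pᵢ.
−0.22·log₂(0.22) = 0.4806
−0.21·log₂(0.21) = 0.4728
−0.13·log₂(0.13) = 0.3826
−0.32·log₂(0.32) = 0.5260
−0.12·log₂(0.12) = 0.3671
Sum ≈ 2.2291 → 2.2291 bits.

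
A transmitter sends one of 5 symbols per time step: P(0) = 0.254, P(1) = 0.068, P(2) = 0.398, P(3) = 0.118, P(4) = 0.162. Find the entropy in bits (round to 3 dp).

H = −Σ pᵢ log₂ pᵢ.
−0.254·log₂(0.254) = 0.5022
−0.068·log₂(0.068) = 0.2637
−0.398·log₂(0.398) = 0.5290
−0.118·log₂(0.118) = 0.3638
−0.162·log₂(0.162) = 0.4254
Sum ≈ 2.0841 → 2.084 bits.

2.084 bits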